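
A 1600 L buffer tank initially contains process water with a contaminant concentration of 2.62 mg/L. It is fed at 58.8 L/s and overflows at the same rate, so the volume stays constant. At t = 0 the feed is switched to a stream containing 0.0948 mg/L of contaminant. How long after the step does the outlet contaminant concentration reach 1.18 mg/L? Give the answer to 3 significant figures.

Unsteady species balance (constant V, well mixed): V dC/dt = Q(C_in − C), so τ = V/Q = 27.211 s.
C(t) = C_in + (C₀ − C_in) e^(−t/τ). Set C = 1.18 and solve for t:
e^(−t/τ) = (C − C_in)/(C₀ − C_in) = (1.18 − 0.0948)/(2.62 − 0.0948) = 0.42975
t = −τ ln(…) = 27.211 × 0.84456 = 22.981 s.

23.0 s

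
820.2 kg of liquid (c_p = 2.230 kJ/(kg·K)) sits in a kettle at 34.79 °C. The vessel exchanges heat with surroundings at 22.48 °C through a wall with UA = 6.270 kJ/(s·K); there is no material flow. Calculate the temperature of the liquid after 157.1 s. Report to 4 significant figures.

29.66 °C

M c_p dT/dt = −UA(T − T_amb).
dT/dt = (T_ss − T)/τ with T_ss = T_amb = 22.4800 °C, τ = M c_p/UA = 820.2·2.230/6.270 = 291.714 s.
Solution: T(t) = T_ss + (T₀ − T_ss) e^(−t/τ).
T(157.1) = 22.4800 + (12.3100)·0.583599 = 29.6641 °C.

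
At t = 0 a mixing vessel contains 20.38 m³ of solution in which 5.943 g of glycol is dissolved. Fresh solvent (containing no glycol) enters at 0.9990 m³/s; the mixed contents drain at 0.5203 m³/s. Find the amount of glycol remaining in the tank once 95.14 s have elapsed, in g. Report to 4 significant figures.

1.659 g

Let m(t) be the amount of glycol. Volume: V(t) = V₀ + (Q_in − Q_out) t = 20.38 + 0.478700 t; V(95.14) = 65.9235 m³.
Solute balance: dm/dt = 0 − Q_out C = −Q_out m/V(t).
dm/m = −Q_out dt/(V₀ + 0.478700 t); integrating gives ln(m/m₀) = −(Q_out/(Q_in−Q_out)) ln(V/V₀).
m = m₀ (V₀/V)^(Q_out/(Q_in−Q_out)) = 5.943 × (20.38/65.9235)^(1.08690) = 1.65907 g.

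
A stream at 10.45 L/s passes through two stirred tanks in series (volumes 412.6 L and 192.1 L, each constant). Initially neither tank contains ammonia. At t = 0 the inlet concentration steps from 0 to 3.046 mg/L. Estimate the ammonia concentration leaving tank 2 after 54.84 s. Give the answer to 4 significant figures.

1.759 mg/L

Species balance on tank i: dCᵢ/dt = (Cᵢ₋₁ − Cᵢ)/τᵢ with τᵢ = Vᵢ/Q.
τ₁ = 412.6/10.45 = 39.4833 s; τ₂ = 192.1/10.45 = 18.3828 s.
Solving the cascade with C₁(0)=C₂(0)=0 gives C₂(t) = C_in[1 − (τ₁ e^(−t/τ₁) − τ₂ e^(−t/τ₂))/(τ₁ − τ₂)].
At t = 54.84: e^(−t/τ₁) = 0.249339, e^(−t/τ₂) = 0.0506292.
C₂ = 3.046·[1 − (39.4833·0.249339 − 18.3828·0.0506292)/(21.1005)] = 3.046·0.577545 = 1.75920 mg/L.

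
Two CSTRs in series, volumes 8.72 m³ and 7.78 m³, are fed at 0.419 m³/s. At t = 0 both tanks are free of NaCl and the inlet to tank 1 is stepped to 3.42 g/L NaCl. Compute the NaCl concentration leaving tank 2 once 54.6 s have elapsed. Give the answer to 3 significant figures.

2.61 g/L

Species balance on tank i: dCᵢ/dt = (Cᵢ₋₁ − Cᵢ)/τᵢ with τᵢ = Vᵢ/Q.
τ₁ = 8.72/0.419 = 20.811 s; τ₂ = 7.78/0.419 = 18.568 s.
Tank 1: C₁ = C_in(1 − e^(−t/τ₁)). Tank 2 (τ₁ ≠ τ₂): C₂ = C_in[1 − (τ₁ e^(−t/τ₁) − τ₂ e^(−t/τ₂))/(τ₁ − τ₂)].
At t = 54.6: e^(−t/τ₁) = 0.072545, e^(−t/τ₂) = 0.052837.
C₂ = 3.42·[1 − (20.811·0.072545 − 18.568·0.052837)/(2.2434)] = 3.42·0.76435 = 2.6141 g/L.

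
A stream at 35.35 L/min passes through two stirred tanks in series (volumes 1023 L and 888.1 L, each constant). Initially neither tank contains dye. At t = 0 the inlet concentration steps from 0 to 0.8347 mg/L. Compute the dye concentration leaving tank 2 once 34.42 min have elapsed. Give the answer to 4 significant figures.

Species balance on tank i: dCᵢ/dt = (Cᵢ₋₁ − Cᵢ)/τᵢ with τᵢ = Vᵢ/Q.
τ₁ = 1023/35.35 = 28.9392 min; τ₂ = 888.1/35.35 = 25.1231 min.
Solving the cascade with C₁(0)=C₂(0)=0 gives C₂(t) = C_in[1 − (τ₁ e^(−t/τ₁) − τ₂ e^(−t/τ₂))/(τ₁ − τ₂)].
At t = 34.42: e^(−t/τ₁) = 0.304407, e^(−t/τ₂) = 0.254093.
C₂ = 0.8347·[1 − (28.9392·0.304407 − 25.1231·0.254093)/(3.81612)] = 0.8347·0.364357 = 0.304129 mg/L.

0.3041 mg/L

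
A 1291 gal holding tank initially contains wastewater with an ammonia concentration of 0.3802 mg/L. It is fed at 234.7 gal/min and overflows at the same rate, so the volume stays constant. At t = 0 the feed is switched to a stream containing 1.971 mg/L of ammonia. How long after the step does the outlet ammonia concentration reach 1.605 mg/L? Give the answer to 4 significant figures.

Unsteady species balance (constant V, well mixed): V dC/dt = Q(C_in − C), so τ = V/Q = 5.50064 min.
C(t) = C_in + (C₀ − C_in) e^(−t/τ). Set C = 1.605 and solve for t:
e^(−t/τ) = (C − C_in)/(C₀ − C_in) = (1.605 − 1.971)/(0.3802 − 1.971) = 0.230073
t = −τ ln(…) = 5.50064 × 1.46936 = 8.08241 min.

8.082 min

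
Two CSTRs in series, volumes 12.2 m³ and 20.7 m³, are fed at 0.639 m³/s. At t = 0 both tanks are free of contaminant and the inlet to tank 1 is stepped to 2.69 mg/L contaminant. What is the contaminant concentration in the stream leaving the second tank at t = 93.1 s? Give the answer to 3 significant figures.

Each tank obeys Vᵢ dCᵢ/dt = Q(Cᵢ₋₁ − Cᵢ), so τᵢ = Vᵢ/Q.
τ₁ = 12.2/0.639 = 19.092 s; τ₂ = 20.7/0.639 = 32.394 s.
Tank 1: C₁ = C_in(1 − e^(−t/τ₁)). Tank 2 (τ₁ ≠ τ₂): C₂ = C_in[1 − (τ₁ e^(−t/τ₁) − τ₂ e^(−t/τ₂))/(τ₁ − τ₂)].
At t = 93.1: e^(−t/τ₁) = 0.0076252, e^(−t/τ₂) = 0.056475.
C₂ = 2.69·[1 − (19.092·0.0076252 − 32.394·0.056475)/(-13.302)] = 2.69·0.87341 = 2.3495 mg/L.

2.35 mg/L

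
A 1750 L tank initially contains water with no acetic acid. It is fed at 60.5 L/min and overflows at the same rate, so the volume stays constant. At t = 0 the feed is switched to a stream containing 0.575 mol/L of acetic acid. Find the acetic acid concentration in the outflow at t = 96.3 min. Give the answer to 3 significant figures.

Mass balance on the solute (V constant): V dC/dt = Q(C_in − C).
Rewrite as dC/dt + C/τ = C_in/τ, τ = V/Q = 28.926 min.
C approaches C_in exponentially: C(t) = C_in + (C₀ − C_in) e^(−t/τ).
C(96.3) = 0.575 + (0 − 0.575)·e^(−96.3/28.926) = 0.575 + (-0.57500)·0.035821 = 0.55440 mol/L.

0.554 mol/L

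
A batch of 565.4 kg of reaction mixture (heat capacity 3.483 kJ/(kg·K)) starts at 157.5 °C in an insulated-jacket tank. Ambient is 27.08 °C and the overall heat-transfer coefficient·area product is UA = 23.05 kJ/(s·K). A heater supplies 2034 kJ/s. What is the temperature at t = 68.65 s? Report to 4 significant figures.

134.2 °C

Lumped-capacitance energy balance: M c_p dT/dt = UA(T_amb − T) + Q̇.
dT/dt = (T_ss − T)/τ with T_ss = T_amb + Q̇/UA = 27.08 + 2034/23.05 = 115.323 °C, τ = M c_p/UA = 565.4·3.483/23.05 = 85.4355 s.
Solution: T(t) = T_ss + (T₀ − T_ss) e^(−t/τ).
T(68.65) = 115.323 + (42.1770)·0.447746 = 134.208 °C.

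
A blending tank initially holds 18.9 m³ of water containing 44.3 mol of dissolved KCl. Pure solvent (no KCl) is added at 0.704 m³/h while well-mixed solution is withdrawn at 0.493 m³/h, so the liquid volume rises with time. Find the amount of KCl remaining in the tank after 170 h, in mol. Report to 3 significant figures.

3.69 mol

Let m(t) be the amount of KCl. Volume: V(t) = V₀ + (Q_in − Q_out) t = 18.9 + 0.21100 t; V(170) = 54.770 m³.
Species balance (pure solvent in): dm/dt = −Q_out · m/V(t).
Separate: dm/m = −Q_out dt/V(t) ⇒ ln(m/m₀) = −(Q_out/(Q_in−Q_out)) ln(V/V₀).
m = m₀ (V₀/V)^(Q_out/(Q_in−Q_out)) = 44.3 × (18.9/54.770)^(2.3365) = 3.6877 mol.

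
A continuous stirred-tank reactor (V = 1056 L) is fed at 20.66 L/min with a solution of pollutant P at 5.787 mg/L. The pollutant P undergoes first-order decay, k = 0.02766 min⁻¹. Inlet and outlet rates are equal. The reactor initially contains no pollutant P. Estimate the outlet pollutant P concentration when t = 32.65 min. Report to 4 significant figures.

V dC/dt = Q(C_in − C) − k V C.
dC/dt = (Q/V) C_in − (Q/V + k) C; effective rate a = Q/V + k = 0.0195644 + 0.02766 = 0.0472244 min⁻¹.
C_ss = Q C_in/(Q + kV) = 2.39747 mg/L; C(t) = C_ss + (C₀ − C_ss) e^(−a t).
C(32.65) = 2.39747 + (-2.39747)·e^(−0.0472244·32.65) = 2.39747 + (-2.39747)·0.213979 = 1.88446 mg/L.

1.884 mg/L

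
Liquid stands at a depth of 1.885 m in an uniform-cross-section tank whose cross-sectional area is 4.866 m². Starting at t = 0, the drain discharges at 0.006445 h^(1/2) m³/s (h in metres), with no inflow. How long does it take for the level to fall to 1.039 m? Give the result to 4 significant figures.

534.0 s

With no inflow, A dh/dt = −0.006445 √h.
Separate and integrate: 2(√h − √h₀) = −(0.006445/A) t.
t = 2A(√h₀ − √h)/0.006445 = 2·4.866·(√1.885 − √1.039)/0.006445
  = 9.73200 × (1.37295 − 1.01931) / 0.006445 = 533.998 s.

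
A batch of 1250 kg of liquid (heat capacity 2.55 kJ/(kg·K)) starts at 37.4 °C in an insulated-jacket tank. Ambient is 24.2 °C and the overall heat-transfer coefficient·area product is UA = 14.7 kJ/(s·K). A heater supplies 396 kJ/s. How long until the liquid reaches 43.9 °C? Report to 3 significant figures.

139 s

M c_p dT/dt = −UA(T − T_amb) + Q̇.
τ = M c_p/UA = 216.84 s; T_ss = T_amb + Q̇/UA = 24.2 + 396/14.7 = 51.139 °C.
T(t) = T_ss + (T₀ − T_ss)e^(−t/τ); set T = 43.9:
t = −τ ln[(T − T_ss)/(T₀ − T_ss)] = −216.84 · ln(0.52689) = 138.94 s.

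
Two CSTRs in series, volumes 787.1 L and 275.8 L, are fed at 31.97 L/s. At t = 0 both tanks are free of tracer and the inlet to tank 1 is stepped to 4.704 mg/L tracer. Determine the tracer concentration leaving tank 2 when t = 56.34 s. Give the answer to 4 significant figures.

Each tank obeys Vᵢ dCᵢ/dt = Q(Cᵢ₋₁ − Cᵢ), so τᵢ = Vᵢ/Q.
τ₁ = 787.1/31.97 = 24.6200 s; τ₂ = 275.8/31.97 = 8.62684 s.
Tank 1: C₁ = C_in(1 − e^(−t/τ₁)). Tank 2 (τ₁ ≠ τ₂): C₂ = C_in[1 − (τ₁ e^(−t/τ₁) − τ₂ e^(−t/τ₂))/(τ₁ − τ₂)].
At t = 56.34: e^(−t/τ₁) = 0.101430, e^(−t/τ₂) = 0.00145786.
C₂ = 4.704·[1 − (24.6200·0.101430 − 8.62684·0.00145786)/(15.9931)] = 4.704·0.844644 = 3.97321 mg/L.

3.973 mg/L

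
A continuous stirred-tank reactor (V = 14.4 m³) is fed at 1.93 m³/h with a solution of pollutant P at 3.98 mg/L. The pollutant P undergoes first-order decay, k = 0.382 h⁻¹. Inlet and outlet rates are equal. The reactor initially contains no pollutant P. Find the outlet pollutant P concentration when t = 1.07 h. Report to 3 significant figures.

0.439 mg/L

V dC/dt = Q(C_in − C) − k V C.
This is linear with rate a = Q/V + k = 0.51603 h⁻¹.
C_ss = Q C_in/(Q + kV) = 1.0337 mg/L; C(t) = C_ss + (C₀ − C_ss) e^(−a t).
C(1.07) = 1.0337 + (-1.0337)·e^(−0.51603·1.07) = 1.0337 + (-1.0337)·0.57571 = 0.43860 mg/L.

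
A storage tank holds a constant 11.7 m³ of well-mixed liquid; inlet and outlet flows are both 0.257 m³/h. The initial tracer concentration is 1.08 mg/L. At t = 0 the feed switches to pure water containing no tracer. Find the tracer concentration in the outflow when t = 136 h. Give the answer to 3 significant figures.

Unsteady species balance (constant V, well mixed): V dC/dt = Q(C_in − C).
Rewrite as dC/dt + C/τ = C_in/τ, τ = V/Q = 45.525 h.
This is linear first-order; C(t) = C_in + (C₀ − C_in) e^(−t/τ).
C(136) = 0 + (1.08 − 0)·e^(−136/45.525) = 0 + (1.0800)·0.050421 = 0.054455 mg/L.

0.0545 mg/L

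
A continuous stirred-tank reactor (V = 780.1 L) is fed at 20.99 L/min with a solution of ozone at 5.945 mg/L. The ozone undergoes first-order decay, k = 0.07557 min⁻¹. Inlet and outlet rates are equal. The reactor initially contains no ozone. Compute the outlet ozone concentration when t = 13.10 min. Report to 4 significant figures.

1.153 mg/L

Accumulation = in − out − consumed: V dC/dt = Q C_in − Q C − k V C.
dC/dt = (Q/V) C_in − (Q/V + k) C; effective rate a = Q/V + k = 0.0269068 + 0.07557 = 0.102477 min⁻¹.
C_ss = Q C_in/(Q + kV) = 1.56095 mg/L; C(t) = C_ss + (C₀ − C_ss) e^(−a t).
C(13.10) = 1.56095 + (-1.56095)·e^(−0.102477·13.10) = 1.56095 + (-1.56095)·0.261206 = 1.15322 mg/L.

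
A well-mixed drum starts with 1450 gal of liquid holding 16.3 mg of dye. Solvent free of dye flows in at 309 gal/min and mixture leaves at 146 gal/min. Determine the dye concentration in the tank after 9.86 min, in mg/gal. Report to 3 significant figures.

Total volume: dV/dt = Q_in − Q_out = 163.00 gal/min, so V(t) = 1450 + 163.00 t and V(9.86) = 3057.2 gal.
Solute balance: dm/dt = 0 − Q_out C = −Q_out m/V(t).
Separate: dm/m = −Q_out dt/V(t) ⇒ ln(m/m₀) = −(Q_out/(Q_in−Q_out)) ln(V/V₀).
m = m₀ (V₀/V)^(Q_out/(Q_in−Q_out)) = 16.3 × (1450/3057.2)^(0.89571) = 8.3564 mg.
C = m/V = 8.3564/3057.2 = 0.0027334 mg/gal.

0.00273 mg/gal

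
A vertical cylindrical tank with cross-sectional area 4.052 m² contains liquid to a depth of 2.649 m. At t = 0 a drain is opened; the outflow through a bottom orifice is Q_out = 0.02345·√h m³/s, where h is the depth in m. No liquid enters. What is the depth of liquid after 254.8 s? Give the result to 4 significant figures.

A dh/dt = −Q_out = −0.02345 √h.
∫ h^(−1/2) dh = −(0.02345/A) ∫ dt, giving 2√h = 2√h₀ − (0.02345/A) t.
√h = √2.649 − 0.02345·254.8/(2·4.052) = 1.62757 − 0.737298 = 0.890277.
h = 0.890277² = 0.792594 m.

0.7926 m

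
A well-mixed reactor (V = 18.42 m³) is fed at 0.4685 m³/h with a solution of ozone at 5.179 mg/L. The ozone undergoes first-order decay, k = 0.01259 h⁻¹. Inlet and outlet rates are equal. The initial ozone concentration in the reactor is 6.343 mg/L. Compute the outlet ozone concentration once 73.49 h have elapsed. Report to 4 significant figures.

3.640 mg/L

Accumulation = in − out − consumed: V dC/dt = Q C_in − Q C − k V C.
dC/dt = (Q/V) C_in − (Q/V + k) C; effective rate a = Q/V + k = 0.0254343 + 0.01259 = 0.0380243 h⁻¹.
C_ss = Q C_in/(Q + kV) = 3.46421 mg/L; C(t) = C_ss + (C₀ − C_ss) e^(−a t).
C(73.49) = 3.46421 + (2.87879)·e^(−0.0380243·73.49) = 3.46421 + (2.87879)·0.0611512 = 3.64025 mg/L.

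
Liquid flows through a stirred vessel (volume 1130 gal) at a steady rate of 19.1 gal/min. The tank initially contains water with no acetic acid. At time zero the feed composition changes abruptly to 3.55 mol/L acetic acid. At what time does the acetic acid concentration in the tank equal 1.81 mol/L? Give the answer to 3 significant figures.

Species balance: V dC/dt = Q(C_in − C) ⇒ τ = V/Q = 59.162 min.
C(t) = C_in + (C₀ − C_in) e^(−t/τ). Set C = 1.81 and solve for t:
e^(−t/τ) = (C − C_in)/(C₀ − C_in) = (1.81 − 3.55)/(0 − 3.55) = 0.49014
t = −τ ln(…) = 59.162 × 0.71306 = 42.186 min.

42.2 min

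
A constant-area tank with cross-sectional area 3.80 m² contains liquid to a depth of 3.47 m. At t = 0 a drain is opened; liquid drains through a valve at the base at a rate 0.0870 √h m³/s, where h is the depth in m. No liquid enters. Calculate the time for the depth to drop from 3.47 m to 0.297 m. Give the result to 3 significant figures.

With no inflow, A dh/dt = −0.0870 √h.
This is separable: 2 d(√h)/dt = −0.0870/A, so √h = √h₀ − (0.0870/(2A)) t.
t = 2A(√h₀ − √h)/0.0870 = 2·3.80·(√3.47 − √0.297)/0.0870
  = 7.6000 × (1.8628 − 0.54498) / 0.0870 = 115.12 s.

115 s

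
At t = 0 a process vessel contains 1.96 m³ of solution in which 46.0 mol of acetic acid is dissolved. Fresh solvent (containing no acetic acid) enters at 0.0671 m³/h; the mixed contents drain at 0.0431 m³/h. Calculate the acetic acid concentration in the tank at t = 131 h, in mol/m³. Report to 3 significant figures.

1.62 mol/m³

Let m(t) be the amount of acetic acid. Volume: V(t) = V₀ + (Q_in − Q_out) t = 1.96 + 0.024000 t; V(131) = 5.1040 m³.
Species balance (pure solvent in): dm/dt = −Q_out · m/V(t).
Separate: dm/m = −Q_out dt/V(t) ⇒ ln(m/m₀) = −(Q_out/(Q_in−Q_out)) ln(V/V₀).
m = m₀ (V₀/V)^(Q_out/(Q_in−Q_out)) = 46.0 × (1.96/5.1040)^(1.7958) = 8.2473 mol.
C = m/V = 8.2473/5.1040 = 1.6158 mol/m³.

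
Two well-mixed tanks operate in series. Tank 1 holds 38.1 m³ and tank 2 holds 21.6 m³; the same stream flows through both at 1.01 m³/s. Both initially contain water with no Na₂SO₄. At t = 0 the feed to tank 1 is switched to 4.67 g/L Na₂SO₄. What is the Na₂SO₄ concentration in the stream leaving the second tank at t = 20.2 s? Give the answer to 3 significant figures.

0.735 g/L

Time constants: τᵢ = Vᵢ/Q for each well-mixed tank.
τ₁ = 38.1/1.01 = 37.723 s; τ₂ = 21.6/1.01 = 21.386 s.
Solving the cascade with C₁(0)=C₂(0)=0 gives C₂(t) = C_in[1 − (τ₁ e^(−t/τ₁) − τ₂ e^(−t/τ₂))/(τ₁ − τ₂)].
At t = 20.2: e^(−t/τ₁) = 0.58538, e^(−t/τ₂) = 0.38886.
C₂ = 4.67·[1 − (37.723·0.58538 − 21.386·0.38886)/(16.337)] = 4.67·0.15735 = 0.73480 g/L.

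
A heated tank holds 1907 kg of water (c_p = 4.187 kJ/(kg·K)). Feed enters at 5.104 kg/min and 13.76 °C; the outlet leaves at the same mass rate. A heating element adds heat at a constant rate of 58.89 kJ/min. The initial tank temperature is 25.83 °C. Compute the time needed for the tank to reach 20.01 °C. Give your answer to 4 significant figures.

366.3 min

Energy balance: M c_p dT/dt = ṁ c_p (T_in − T) + 58.89.
τ = M/ṁ = 373.629 min; T_ss = T_in + Q̇/(ṁ c_p) = 16.5157 °C.
T(t) = T_ss + (T₀ − T_ss) e^(−t/τ). Set T = 20.01:
e^(−t/τ) = (20.01 − 16.5157)/(25.83 − 16.5157) = 0.375156
t = −373.629 · ln(0.375156) = 366.310 min.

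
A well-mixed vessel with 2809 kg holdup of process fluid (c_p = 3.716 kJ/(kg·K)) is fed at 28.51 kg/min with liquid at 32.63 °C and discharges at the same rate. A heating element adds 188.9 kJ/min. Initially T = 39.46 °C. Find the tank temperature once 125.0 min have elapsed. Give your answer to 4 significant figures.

35.83 °C

First-law balance (no shaft work): M c_p dT/dt = ṁ c_p (T_in − T) + 188.9.
Rearrange: dT/dt = (T_ss − T)/τ with τ = M/ṁ = 98.5268 min and T_ss = T_in + Q̇/(ṁ c_p) = 34.4130 °C.
Solution: T(t) = T_ss + (T₀ − T_ss) e^(−t/τ).
T(125.0) = 34.4130 + (5.04697)·e^(−125.0/98.5268) = 34.4130 + (5.04697)·0.281200 = 35.8322 °C.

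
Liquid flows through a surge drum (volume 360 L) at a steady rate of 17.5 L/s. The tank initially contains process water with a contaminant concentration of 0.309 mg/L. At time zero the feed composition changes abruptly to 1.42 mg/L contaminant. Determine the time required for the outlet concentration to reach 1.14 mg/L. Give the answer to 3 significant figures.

Species balance: V dC/dt = Q(C_in − C) ⇒ τ = V/Q = 20.571 s.
C(t) = C_in + (C₀ − C_in) e^(−t/τ). Set C = 1.14 and solve for t:
e^(−t/τ) = (C − C_in)/(C₀ − C_in) = (1.14 − 1.42)/(0.309 − 1.42) = 0.25203
t = −τ ln(…) = 20.571 × 1.3782 = 28.352 s.

28.4 s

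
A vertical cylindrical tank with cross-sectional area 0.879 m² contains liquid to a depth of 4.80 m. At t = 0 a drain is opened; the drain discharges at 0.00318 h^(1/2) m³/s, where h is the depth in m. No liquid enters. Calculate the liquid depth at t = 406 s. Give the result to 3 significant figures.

2.12 m

A dh/dt = −Q_out = −0.00318 √h.
This is separable: 2 d(√h)/dt = −0.00318/A, so √h = √h₀ − (0.00318/(2A)) t.
√h = √4.80 − 0.00318·406/(2·0.879) = 2.1909 − 0.73440 = 1.4565.
h = 1.4565² = 2.1214 m.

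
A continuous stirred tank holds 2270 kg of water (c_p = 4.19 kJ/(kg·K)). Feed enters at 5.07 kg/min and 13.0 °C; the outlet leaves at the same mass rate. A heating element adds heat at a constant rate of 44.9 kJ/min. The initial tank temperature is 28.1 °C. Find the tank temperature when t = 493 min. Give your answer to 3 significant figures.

19.4 °C

Unsteady energy balance on the tank contents: M c_p dT/dt = ṁ c_p (T_in − T) + 44.9.
τ = M/ṁ = 447.73 min; T_ss = T_in + Q̇/(ṁ c_p) = 13.0 + 44.9/(5.07·4.19) = 15.114 °C.
This is linear first-order; T(t) = T_ss + (T₀ − T_ss) e^(−t/τ).
T(493) = 15.114 + (12.986)·e^(−493/447.73) = 15.114 + (12.986)·0.33250 = 19.432 °C.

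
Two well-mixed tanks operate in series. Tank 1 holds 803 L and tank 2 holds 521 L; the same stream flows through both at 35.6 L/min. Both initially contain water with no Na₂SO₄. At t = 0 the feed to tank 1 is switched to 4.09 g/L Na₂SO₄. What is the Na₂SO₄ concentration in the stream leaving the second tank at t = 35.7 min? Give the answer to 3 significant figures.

Each tank obeys Vᵢ dCᵢ/dt = Q(Cᵢ₋₁ − Cᵢ), so τᵢ = Vᵢ/Q.
τ₁ = 803/35.6 = 22.556 min; τ₂ = 521/35.6 = 14.635 min.
Tank 1: C₁ = C_in(1 − e^(−t/τ₁)). Tank 2 (τ₁ ≠ τ₂): C₂ = C_in[1 − (τ₁ e^(−t/τ₁) − τ₂ e^(−t/τ₂))/(τ₁ − τ₂)].
At t = 35.7: e^(−t/τ₁) = 0.20542, e^(−t/τ₂) = 0.087214.
C₂ = 4.09·[1 − (22.556·0.20542 − 14.635·0.087214)/(7.9213)] = 4.09·0.57620 = 2.3567 g/L.

2.36 g/L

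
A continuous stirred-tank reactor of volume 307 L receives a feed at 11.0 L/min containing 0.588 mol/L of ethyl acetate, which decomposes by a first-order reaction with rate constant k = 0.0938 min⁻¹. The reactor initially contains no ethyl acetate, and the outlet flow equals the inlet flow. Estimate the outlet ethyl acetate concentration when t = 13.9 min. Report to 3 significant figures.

0.136 mol/L

Species balance: V dC/dt = Q C_in − Q C − k V C.
dC/dt = (Q/V) C_in − (Q/V + k) C; effective rate a = Q/V + k = 0.035831 + 0.0938 = 0.12963 min⁻¹.
C_ss = Q C_in/(Q + kV) = 0.16253 mol/L; C(t) = C_ss + (C₀ − C_ss) e^(−a t).
C(13.9) = 0.16253 + (-0.16253)·e^(−0.12963·13.9) = 0.16253 + (-0.16253)·0.16499 = 0.13571 mol/L.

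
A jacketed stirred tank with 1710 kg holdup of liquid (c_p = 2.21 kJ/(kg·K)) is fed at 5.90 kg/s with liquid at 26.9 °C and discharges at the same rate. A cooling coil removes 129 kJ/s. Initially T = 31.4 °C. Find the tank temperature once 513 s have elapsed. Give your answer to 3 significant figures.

Unsteady energy balance on the tank contents: M c_p dT/dt = ṁ c_p (T_in − T) − 129.
Rearrange: dT/dt = (T_ss − T)/τ with τ = M/ṁ = 289.83 s and T_ss = T_in − Q̇/(ṁ c_p) = 17.007 °C.
Solution: T(t) = T_ss + (T₀ − T_ss) e^(−t/τ).
T(513) = 17.007 + (14.393)·e^(−513/289.83) = 17.007 + (14.393)·0.17033 = 19.458 °C.

19.5 °C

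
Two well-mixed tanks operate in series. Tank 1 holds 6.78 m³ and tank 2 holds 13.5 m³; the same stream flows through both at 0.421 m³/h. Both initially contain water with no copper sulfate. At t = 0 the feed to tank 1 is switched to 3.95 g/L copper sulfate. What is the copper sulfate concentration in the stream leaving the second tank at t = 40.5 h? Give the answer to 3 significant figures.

Species balance on tank i: dCᵢ/dt = (Cᵢ₋₁ − Cᵢ)/τᵢ with τᵢ = Vᵢ/Q.
τ₁ = 6.78/0.421 = 16.105 h; τ₂ = 13.5/0.421 = 32.067 h.
Solving the cascade with C₁(0)=C₂(0)=0 gives C₂(t) = C_in[1 − (τ₁ e^(−t/τ₁) − τ₂ e^(−t/τ₂))/(τ₁ − τ₂)].
At t = 40.5: e^(−t/τ₁) = 0.080877, e^(−t/τ₂) = 0.28280.
C₂ = 3.95·[1 − (16.105·0.080877 − 32.067·0.28280)/(-15.962)] = 3.95·0.51347 = 2.0282 g/L.

2.03 g/L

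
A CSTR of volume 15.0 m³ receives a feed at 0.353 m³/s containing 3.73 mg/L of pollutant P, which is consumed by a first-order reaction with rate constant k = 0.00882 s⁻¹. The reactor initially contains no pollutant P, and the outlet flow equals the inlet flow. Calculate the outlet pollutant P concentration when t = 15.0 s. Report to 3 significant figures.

Accumulation = in − out − consumed: V dC/dt = Q C_in − Q C − k V C.
dC/dt = (Q/V) C_in − (Q/V + k) C; effective rate a = Q/V + k = 0.023533 + 0.00882 = 0.032353 s⁻¹.
C_ss = Q C_in/(Q + kV) = 2.7131 mg/L; C(t) = C_ss + (C₀ − C_ss) e^(−a t).
C(15.0) = 2.7131 + (-2.7131)·e^(−0.032353·15.0) = 2.7131 + (-2.7131)·0.61551 = 1.0432 mg/L.

1.04 mg/L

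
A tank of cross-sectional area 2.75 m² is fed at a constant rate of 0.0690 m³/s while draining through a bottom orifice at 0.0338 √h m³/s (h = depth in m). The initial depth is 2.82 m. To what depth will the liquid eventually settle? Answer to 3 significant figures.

Level balance: A dh/dt = 0.0690 − 0.0338 √h. Setting dh/dt = 0:
Q_in = 0.0338 √h_ss ⇒ √h_ss = 0.0690/0.0338 = 2.0414.
h_ss = 2.0414² = 4.1674 m. (Since h₀ = 2.82 m < h_ss, the level will rise toward this value.)

4.17 m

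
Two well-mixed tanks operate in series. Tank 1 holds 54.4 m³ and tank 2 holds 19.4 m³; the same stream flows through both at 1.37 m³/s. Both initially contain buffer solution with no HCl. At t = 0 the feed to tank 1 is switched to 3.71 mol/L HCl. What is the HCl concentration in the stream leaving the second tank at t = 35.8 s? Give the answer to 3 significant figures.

Each tank obeys Vᵢ dCᵢ/dt = Q(Cᵢ₋₁ − Cᵢ), so τᵢ = Vᵢ/Q.
τ₁ = 54.4/1.37 = 39.708 s; τ₂ = 19.4/1.37 = 14.161 s.
Tank 1: C₁ = C_in(1 − e^(−t/τ₁)). Tank 2 (τ₁ ≠ τ₂): C₂ = C_in[1 − (τ₁ e^(−t/τ₁) − τ₂ e^(−t/τ₂))/(τ₁ − τ₂)].
At t = 35.8: e^(−t/τ₁) = 0.40593, e^(−t/τ₂) = 0.079807.
C₂ = 3.71·[1 − (39.708·0.40593 − 14.161·0.079807)/(25.547)] = 3.71·0.41331 = 1.5334 mol/L.

1.53 mol/L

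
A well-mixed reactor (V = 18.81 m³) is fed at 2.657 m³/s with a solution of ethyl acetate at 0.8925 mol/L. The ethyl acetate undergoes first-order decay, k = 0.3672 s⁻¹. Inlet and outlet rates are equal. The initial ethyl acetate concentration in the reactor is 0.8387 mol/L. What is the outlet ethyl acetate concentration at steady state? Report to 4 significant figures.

Species balance: V dC/dt = Q C_in − Q C − k V C.
At steady state: 0 = Q C_in − (Q + kV) C_ss, so C_ss = Q C_in/(Q + kV).
C_ss = 2.657·0.8925/(2.657 + 0.3672·18.81) = 2.37137/9.56403 = 0.247947 mol/L.

0.2479 mol/L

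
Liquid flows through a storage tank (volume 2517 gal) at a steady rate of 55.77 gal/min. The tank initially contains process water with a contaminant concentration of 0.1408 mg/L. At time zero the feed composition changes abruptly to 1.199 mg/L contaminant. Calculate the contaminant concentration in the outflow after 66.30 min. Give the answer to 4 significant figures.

Transient balance on the dissolved component: V dC/dt = Q(C_in − C).
Time constant τ = V/Q = 2517/55.77 = 45.1318 min.
C approaches C_in exponentially: C(t) = C_in + (C₀ − C_in) e^(−t/τ).
C(66.30) = 1.199 + (0.1408 − 1.199)·e^(−66.30/45.1318) = 1.199 + (-1.05820)·0.230148 = 0.955457 mg/L.

0.9555 mg/L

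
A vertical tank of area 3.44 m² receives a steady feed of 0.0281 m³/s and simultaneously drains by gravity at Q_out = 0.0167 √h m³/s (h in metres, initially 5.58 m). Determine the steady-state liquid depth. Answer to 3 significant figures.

Volume balance on the tank: A dh/dt = Q_in − 0.0167 √h. At steady state dh/dt = 0:
Q_in = 0.0167 √h_ss ⇒ √h_ss = 0.0281/0.0167 = 1.6826.
h_ss = 1.6826² = 2.8313 m. (Since h₀ = 5.58 m > h_ss, the level will fall toward this value.)

2.83 m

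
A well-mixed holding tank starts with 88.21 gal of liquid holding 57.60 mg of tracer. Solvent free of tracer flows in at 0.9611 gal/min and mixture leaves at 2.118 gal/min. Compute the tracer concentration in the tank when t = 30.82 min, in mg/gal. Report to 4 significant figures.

Total volume: dV/dt = Q_in − Q_out = -1.15690 gal/min, so V(t) = 88.21 − 1.15690 t and V(30.82) = 52.5543 gal.
Species balance (pure solvent in): dm/dt = −Q_out · m/V(t).
dm/m = −Q_out dt/(V₀ − 1.15690 t); integrating gives ln(m/m₀) = −(Q_out/(Q_in−Q_out)) ln(V/V₀).
m = m₀ (V₀/V)^(Q_out/(Q_in−Q_out)) = 57.60 × (88.21/52.5543)^(-1.83075) = 22.3187 mg.
C = m/V = 22.3187/52.5543 = 0.424679 mg/gal.

0.4247 mg/gal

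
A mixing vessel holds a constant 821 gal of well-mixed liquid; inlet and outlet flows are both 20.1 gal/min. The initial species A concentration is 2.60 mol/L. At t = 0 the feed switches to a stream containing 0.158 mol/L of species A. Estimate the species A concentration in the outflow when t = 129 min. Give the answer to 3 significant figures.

Mass balance on the solute (V constant): V dC/dt = Q(C_in − C).
Rewrite as dC/dt + C/τ = C_in/τ, τ = V/Q = 40.846 min.
This is linear first-order; C(t) = C_in + (C₀ − C_in) e^(−t/τ).
C(129) = 0.158 + (2.60 − 0.158)·e^(−129/40.846) = 0.158 + (2.4420)·0.042501 = 0.26179 mol/L.

0.262 mol/L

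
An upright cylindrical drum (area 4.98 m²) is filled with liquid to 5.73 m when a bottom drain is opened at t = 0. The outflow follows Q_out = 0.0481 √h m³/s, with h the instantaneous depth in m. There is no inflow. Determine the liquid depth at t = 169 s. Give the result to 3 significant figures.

Volume balance on the tank: A dh/dt = −0.0481 √h.
This is separable: 2 d(√h)/dt = −0.0481/A, so √h = √h₀ − (0.0481/(2A)) t.
√h = √5.73 − 0.0481·169/(2·4.98) = 2.3937 − 0.81615 = 1.5776.
h = 1.5776² = 2.4888 m.

2.49 m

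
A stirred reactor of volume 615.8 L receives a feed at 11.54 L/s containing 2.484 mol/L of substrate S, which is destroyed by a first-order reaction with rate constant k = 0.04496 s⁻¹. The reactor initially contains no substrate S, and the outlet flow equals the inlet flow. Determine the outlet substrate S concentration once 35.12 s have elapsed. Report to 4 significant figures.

Species balance: V dC/dt = Q C_in − Q C − k V C.
dC/dt = (Q/V) C_in − (Q/V + k) C; effective rate a = Q/V + k = 0.0187399 + 0.04496 = 0.0636999 s⁻¹.
C_ss = Q C_in/(Q + kV) = 0.730768 mol/L; C(t) = C_ss + (C₀ − C_ss) e^(−a t).
C(35.12) = 0.730768 + (-0.730768)·e^(−0.0636999·35.12) = 0.730768 + (-0.730768)·0.106764 = 0.652748 mol/L.

0.6527 mol/L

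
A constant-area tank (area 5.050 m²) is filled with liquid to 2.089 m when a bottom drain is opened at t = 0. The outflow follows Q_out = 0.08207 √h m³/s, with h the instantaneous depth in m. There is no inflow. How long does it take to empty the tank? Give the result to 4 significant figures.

A dh/dt = −Q_out = −0.08207 √h.
Separate and integrate: 2(√h − √h₀) = −(0.08207/A) t.
Set h = 0: 2√h₀ = (0.08207/A) t_empty ⇒ t_empty = 2A√h₀/0.08207.
t_empty = 2·5.050·√2.089/0.08207 = 10.1000·1.44534/0.08207 = 177.871 s.

177.9 s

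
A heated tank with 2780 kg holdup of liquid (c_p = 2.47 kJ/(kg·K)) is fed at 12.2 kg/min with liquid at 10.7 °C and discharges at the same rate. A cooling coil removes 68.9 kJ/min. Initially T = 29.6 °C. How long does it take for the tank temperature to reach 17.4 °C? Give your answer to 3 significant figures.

195 min

Heat balance on the well-mixed liquid: M c_p dT/dt = ṁ c_p (T_in − T) − 68.9.
τ = M/ṁ = 227.87 min; T_ss = T_in − Q̇/(ṁ c_p) = 8.4135 °C.
T(t) = T_ss + (T₀ − T_ss) e^(−t/τ). Set T = 17.4:
e^(−t/τ) = (17.4 − 8.4135)/(29.6 − 8.4135) = 0.42416
t = −227.87 · ln(0.42416) = 195.43 min.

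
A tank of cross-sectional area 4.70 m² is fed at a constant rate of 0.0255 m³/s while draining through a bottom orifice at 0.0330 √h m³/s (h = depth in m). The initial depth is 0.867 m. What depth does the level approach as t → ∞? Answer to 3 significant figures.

Mass balance (ρ constant): A dh/dt = Q_in − 0.0330 √h. At steady state dh/dt = 0:
Q_in = 0.0330 √h_ss ⇒ √h_ss = 0.0255/0.0330 = 0.77273.
h_ss = 0.77273² = 0.59711 m. (Since h₀ = 0.867 m > h_ss, the level will fall toward this value.)

0.597 m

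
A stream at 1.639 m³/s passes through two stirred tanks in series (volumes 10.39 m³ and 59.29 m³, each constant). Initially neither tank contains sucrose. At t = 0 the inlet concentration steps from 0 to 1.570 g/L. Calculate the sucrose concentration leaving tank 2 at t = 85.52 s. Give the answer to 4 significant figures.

Species balance on tank i: dCᵢ/dt = (Cᵢ₋₁ − Cᵢ)/τᵢ with τᵢ = Vᵢ/Q.
τ₁ = 10.39/1.639 = 6.33923 s; τ₂ = 59.29/1.639 = 36.1745 s.
Tank 1: C₁ = C_in(1 − e^(−t/τ₁)). Tank 2 (τ₁ ≠ τ₂): C₂ = C_in[1 − (τ₁ e^(−t/τ₁) − τ₂ e^(−t/τ₂))/(τ₁ − τ₂)].
At t = 85.52: e^(−t/τ₁) = 1.38391e-06, e^(−t/τ₂) = 0.0940342.
C₂ = 1.570·[1 − (6.33923·1.38391e-06 − 36.1745·0.0940342)/(-29.8353)] = 1.570·0.885986 = 1.39100 g/L.

1.391 g/L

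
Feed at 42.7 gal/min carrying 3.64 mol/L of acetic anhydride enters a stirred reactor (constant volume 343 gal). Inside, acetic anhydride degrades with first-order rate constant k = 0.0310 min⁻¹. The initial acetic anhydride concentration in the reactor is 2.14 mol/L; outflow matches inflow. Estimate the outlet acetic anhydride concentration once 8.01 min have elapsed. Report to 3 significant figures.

2.69 mol/L

Accumulation = in − out − consumed: V dC/dt = Q C_in − Q C − k V C.
This is linear with rate a = Q/V + k = 0.15549 min⁻¹.
C_ss = Q C_in/(Q + kV) = 2.9143 mol/L; C(t) = C_ss + (C₀ − C_ss) e^(−a t).
C(8.01) = 2.9143 + (-0.77429)·e^(−0.15549·8.01) = 2.9143 + (-0.77429)·0.28780 = 2.6914 mol/L.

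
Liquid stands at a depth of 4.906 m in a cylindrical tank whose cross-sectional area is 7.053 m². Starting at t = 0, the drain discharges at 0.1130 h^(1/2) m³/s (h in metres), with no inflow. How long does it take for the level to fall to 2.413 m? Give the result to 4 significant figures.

82.58 s

A dh/dt = −Q_out = −0.1130 √h.
This is separable: 2 d(√h)/dt = −0.1130/A, so √h = √h₀ − (0.1130/(2A)) t.
t = 2A(√h₀ − √h)/0.1130 = 2·7.053·(√4.906 − √2.413)/0.1130
  = 14.1060 × (2.21495 − 1.55338) / 0.1130 = 82.5845 s.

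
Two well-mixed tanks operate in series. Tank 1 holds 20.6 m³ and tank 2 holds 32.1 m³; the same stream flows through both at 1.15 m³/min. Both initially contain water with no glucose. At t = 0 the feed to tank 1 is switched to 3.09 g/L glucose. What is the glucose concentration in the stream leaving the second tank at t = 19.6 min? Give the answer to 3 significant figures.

Species balance on tank i: dCᵢ/dt = (Cᵢ₋₁ − Cᵢ)/τᵢ with τᵢ = Vᵢ/Q.
τ₁ = 20.6/1.15 = 17.913 min; τ₂ = 32.1/1.15 = 27.913 min.
Solving the cascade with C₁(0)=C₂(0)=0 gives C₂(t) = C_in[1 − (τ₁ e^(−t/τ₁) − τ₂ e^(−t/τ₂))/(τ₁ − τ₂)].
At t = 19.6: e^(−t/τ₁) = 0.33482, e^(−t/τ₂) = 0.49550.
C₂ = 3.09·[1 − (17.913·0.33482 − 27.913·0.49550)/(-10.000)] = 3.09·0.21666 = 0.66947 g/L.

0.669 g/L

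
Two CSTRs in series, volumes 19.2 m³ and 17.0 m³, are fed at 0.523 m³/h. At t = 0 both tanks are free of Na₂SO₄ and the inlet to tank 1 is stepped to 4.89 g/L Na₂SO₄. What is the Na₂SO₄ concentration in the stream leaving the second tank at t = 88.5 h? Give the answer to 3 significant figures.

3.54 g/L

Each tank obeys Vᵢ dCᵢ/dt = Q(Cᵢ₋₁ − Cᵢ), so τᵢ = Vᵢ/Q.
τ₁ = 19.2/0.523 = 36.711 h; τ₂ = 17.0/0.523 = 32.505 h.
Tank 1: C₁ = C_in(1 − e^(−t/τ₁)). Tank 2 (τ₁ ≠ τ₂): C₂ = C_in[1 − (τ₁ e^(−t/τ₁) − τ₂ e^(−t/τ₂))/(τ₁ − τ₂)].
At t = 88.5: e^(−t/τ₁) = 0.089752, e^(−t/τ₂) = 0.065699.
C₂ = 4.89·[1 − (36.711·0.089752 − 32.505·0.065699)/(4.2065)] = 4.89·0.72438 = 3.5422 g/L.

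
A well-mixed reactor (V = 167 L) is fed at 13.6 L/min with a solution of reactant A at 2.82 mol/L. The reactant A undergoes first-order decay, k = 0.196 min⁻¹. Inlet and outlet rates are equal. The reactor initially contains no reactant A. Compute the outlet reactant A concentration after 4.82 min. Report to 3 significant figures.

V dC/dt = Q(C_in − C) − k V C.
This is linear with rate a = Q/V + k = 0.27744 min⁻¹.
C_ss = Q C_in/(Q + kV) = 0.82776 mol/L; C(t) = C_ss + (C₀ − C_ss) e^(−a t).
C(4.82) = 0.82776 + (-0.82776)·e^(−0.27744·4.82) = 0.82776 + (-0.82776)·0.26257 = 0.61042 mol/L.

0.610 mol/L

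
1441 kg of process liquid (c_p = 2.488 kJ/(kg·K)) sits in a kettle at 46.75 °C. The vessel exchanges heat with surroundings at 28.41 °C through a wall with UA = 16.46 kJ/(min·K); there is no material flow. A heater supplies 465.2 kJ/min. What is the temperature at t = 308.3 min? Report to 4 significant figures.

54.26 °C

Lumped-capacitance energy balance: M c_p dT/dt = UA(T_amb − T) + Q̇.
dT/dt = (T_ss − T)/τ with T_ss = T_amb + Q̇/UA = 28.41 + 465.2/16.46 = 56.6725 °C, τ = M c_p/UA = 1441·2.488/16.46 = 217.813 min.
Solution: T(t) = T_ss + (T₀ − T_ss) e^(−t/τ).
T(308.3) = 56.6725 + (-9.92245)·0.242821 = 54.2631 °C.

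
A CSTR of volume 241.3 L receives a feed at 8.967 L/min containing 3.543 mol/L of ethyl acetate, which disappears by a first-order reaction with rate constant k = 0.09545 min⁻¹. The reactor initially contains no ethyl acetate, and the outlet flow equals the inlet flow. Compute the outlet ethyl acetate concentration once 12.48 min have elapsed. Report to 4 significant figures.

0.8031 mol/L

V dC/dt = Q(C_in − C) − k V C.
This is linear with rate a = Q/V + k = 0.132611 min⁻¹.
C_ss = Q C_in/(Q + kV) = 0.992843 mol/L; C(t) = C_ss + (C₀ − C_ss) e^(−a t).
C(12.48) = 0.992843 + (-0.992843)·e^(−0.132611·12.48) = 0.992843 + (-0.992843)·0.191094 = 0.803117 mol/L.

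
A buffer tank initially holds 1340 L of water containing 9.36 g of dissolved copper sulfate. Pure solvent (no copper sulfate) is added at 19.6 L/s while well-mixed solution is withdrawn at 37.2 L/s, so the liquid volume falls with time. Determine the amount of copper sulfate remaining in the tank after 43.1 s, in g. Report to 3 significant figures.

Total volume: dV/dt = Q_in − Q_out = -17.600 L/s, so V(t) = 1340 − 17.600 t and V(43.1) = 581.44 L.
Species balance (pure solvent in): dm/dt = −Q_out · m/V(t).
dm/m = −Q_out dt/(V₀ − 17.600 t); integrating gives ln(m/m₀) = −(Q_out/(Q_in−Q_out)) ln(V/V₀).
m = m₀ (V₀/V)^(Q_out/(Q_in−Q_out)) = 9.36 × (1340/581.44)^(-2.1136) = 1.6028 g.

1.60 g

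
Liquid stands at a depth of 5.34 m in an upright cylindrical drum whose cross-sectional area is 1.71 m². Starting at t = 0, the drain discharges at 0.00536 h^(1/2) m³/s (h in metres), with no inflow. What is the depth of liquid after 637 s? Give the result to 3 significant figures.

1.72 m

With no inflow, A dh/dt = −0.00536 √h.
∫ h^(−1/2) dh = −(0.00536/A) ∫ dt, giving 2√h = 2√h₀ − (0.00536/A) t.
√h = √5.34 − 0.00536·637/(2·1.71) = 2.3108 − 0.99834 = 1.3125.
h = 1.3125² = 1.7227 m.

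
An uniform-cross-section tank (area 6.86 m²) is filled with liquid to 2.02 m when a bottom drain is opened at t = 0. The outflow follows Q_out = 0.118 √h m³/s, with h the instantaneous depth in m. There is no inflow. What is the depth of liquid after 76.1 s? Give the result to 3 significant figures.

0.588 m

A dh/dt = −Q_out = −0.118 √h.
∫ h^(−1/2) dh = −(0.118/A) ∫ dt, giving 2√h = 2√h₀ − (0.118/A) t.
√h = √2.02 − 0.118·76.1/(2·6.86) = 1.4213 − 0.65450 = 0.76676.
h = 0.76676² = 0.58792 m.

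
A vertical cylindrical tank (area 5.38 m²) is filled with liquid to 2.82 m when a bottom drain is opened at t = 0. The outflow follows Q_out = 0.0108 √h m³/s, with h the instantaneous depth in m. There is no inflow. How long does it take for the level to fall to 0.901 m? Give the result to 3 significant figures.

Accumulation of liquid (constant cross-section A): A dh/dt = −0.0108 √h.
∫ h^(−1/2) dh = −(0.0108/A) ∫ dt, giving 2√h = 2√h₀ − (0.0108/A) t.
t = 2A(√h₀ − √h)/0.0108 = 2·5.38·(√2.82 − √0.901)/0.0108
  = 10.760 × (1.6793 − 0.94921) / 0.0108 = 727.37 s.

727 s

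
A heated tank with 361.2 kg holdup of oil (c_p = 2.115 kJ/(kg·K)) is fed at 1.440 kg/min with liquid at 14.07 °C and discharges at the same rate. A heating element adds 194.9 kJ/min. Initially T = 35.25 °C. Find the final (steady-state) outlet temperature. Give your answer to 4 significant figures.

First-law balance (no shaft work): M c_p dT/dt = ṁ c_p (T_in − T) + 194.9.
At steady state dT/dt = 0 ⇒ T_ss = T_in + Q̇/(ṁ c_p) = 14.07 + 194.9/(1.440·2.115) = 78.0640 °C.

78.06 °C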